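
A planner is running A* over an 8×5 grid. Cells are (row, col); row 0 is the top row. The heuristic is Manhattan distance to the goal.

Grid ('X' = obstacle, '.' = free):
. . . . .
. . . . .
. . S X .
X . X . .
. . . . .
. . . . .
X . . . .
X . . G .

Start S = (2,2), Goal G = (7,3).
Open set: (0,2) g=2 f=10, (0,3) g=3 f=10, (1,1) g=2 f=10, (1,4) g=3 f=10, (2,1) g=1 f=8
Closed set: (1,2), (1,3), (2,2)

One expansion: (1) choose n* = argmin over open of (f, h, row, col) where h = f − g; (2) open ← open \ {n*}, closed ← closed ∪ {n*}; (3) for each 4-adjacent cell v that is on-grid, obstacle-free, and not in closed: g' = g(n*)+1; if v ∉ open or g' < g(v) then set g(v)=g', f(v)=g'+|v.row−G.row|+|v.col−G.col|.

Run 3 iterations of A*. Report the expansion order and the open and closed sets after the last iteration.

order=[(2,1) → (3,1) → (4,1)]; open=[(0,2) g=2 f=10, (0,3) g=3 f=10, (1,1) g=2 f=10, (1,4) g=3 f=10, (2,0) g=2 f=10, (4,0) g=4 f=10, (4,2) g=4 f=8, (5,1) g=4 f=8]; closed=[(1,2), (1,3), (2,1), (2,2), (3,1), (4,1)]

step 1: expand (2,1) (f=8, h=7) → closed; open now [(0,2) g=2 f=10, (0,3) g=3 f=10, (1,1) g=2 f=10, (1,4) g=3 f=10, (2,0) g=2 f=10, (3,1) g=2 f=8]
step 2: expand (3,1) (f=8, h=6) → closed; open now [(0,2) g=2 f=10, (0,3) g=3 f=10, (1,1) g=2 f=10, (1,4) g=3 f=10, (2,0) g=2 f=10, (4,1) g=3 f=8]
step 3: expand (4,1) (f=8, h=5) → closed; open now [(0,2) g=2 f=10, (0,3) g=3 f=10, (1,1) g=2 f=10, (1,4) g=3 f=10, (2,0) g=2 f=10, (4,0) g=4 f=10, (4,2) g=4 f=8, (5,1) g=4 f=8]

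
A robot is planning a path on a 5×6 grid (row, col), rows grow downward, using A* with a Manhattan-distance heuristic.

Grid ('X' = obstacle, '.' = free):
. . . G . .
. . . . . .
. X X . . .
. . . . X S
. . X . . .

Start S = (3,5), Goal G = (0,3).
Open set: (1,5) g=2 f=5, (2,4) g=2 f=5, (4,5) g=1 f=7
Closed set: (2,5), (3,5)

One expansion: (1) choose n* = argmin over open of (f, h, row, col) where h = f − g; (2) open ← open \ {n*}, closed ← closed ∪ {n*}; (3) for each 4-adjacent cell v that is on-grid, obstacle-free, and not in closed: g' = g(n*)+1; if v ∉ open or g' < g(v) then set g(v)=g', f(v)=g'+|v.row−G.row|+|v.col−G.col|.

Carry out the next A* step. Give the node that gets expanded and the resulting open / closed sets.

expanded=(1,5); open=[(0,5) g=3 f=5, (1,4) g=3 f=5, (2,4) g=2 f=5, (4,5) g=1 f=7]; closed=[(1,5), (2,5), (3,5)]

step 1: expand (1,5) (f=5, h=3) → closed; open now [(0,5) g=3 f=5, (1,4) g=3 f=5, (2,4) g=2 f=5, (4,5) g=1 f=7]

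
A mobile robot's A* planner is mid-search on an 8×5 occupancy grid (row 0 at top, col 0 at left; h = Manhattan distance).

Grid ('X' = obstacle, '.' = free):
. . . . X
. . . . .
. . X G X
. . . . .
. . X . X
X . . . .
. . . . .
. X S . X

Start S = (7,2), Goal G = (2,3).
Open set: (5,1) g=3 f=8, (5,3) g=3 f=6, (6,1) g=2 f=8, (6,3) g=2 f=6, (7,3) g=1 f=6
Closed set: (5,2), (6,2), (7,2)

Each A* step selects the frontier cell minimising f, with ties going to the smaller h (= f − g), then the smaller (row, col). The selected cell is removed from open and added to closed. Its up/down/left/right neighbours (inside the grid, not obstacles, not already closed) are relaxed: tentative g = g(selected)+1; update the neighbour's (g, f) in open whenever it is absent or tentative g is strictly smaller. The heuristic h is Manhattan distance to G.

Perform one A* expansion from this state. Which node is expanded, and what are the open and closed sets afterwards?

step 1: expand (5,3) (f=6, h=3) → closed; open now [(4,3) g=4 f=6, (5,1) g=3 f=8, (5,4) g=4 f=8, (6,1) g=2 f=8, (6,3) g=2 f=6, (7,3) g=1 f=6]

expanded=(5,3); open=[(4,3) g=4 f=6, (5,1) g=3 f=8, (5,4) g=4 f=8, (6,1) g=2 f=8, (6,3) g=2 f=6, (7,3) g=1 f=6]; closed=[(5,2), (5,3), (6,2), (7,2)]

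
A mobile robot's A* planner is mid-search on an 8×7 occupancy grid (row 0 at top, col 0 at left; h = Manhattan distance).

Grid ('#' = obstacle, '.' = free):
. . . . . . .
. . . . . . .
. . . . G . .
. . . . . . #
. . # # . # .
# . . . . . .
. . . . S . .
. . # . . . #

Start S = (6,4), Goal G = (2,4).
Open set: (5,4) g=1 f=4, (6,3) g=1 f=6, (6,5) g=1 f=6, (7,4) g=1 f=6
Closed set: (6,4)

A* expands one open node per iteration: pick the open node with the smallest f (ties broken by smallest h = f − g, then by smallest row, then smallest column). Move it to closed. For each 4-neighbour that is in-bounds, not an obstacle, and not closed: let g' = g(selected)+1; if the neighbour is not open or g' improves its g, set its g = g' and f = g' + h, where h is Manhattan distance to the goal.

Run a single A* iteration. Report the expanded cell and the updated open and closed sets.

step 1: expand (5,4) (f=4, h=3) → closed; open now [(4,4) g=2 f=4, (5,3) g=2 f=6, (5,5) g=2 f=6, (6,3) g=1 f=6, (6,5) g=1 f=6, (7,4) g=1 f=6]

expanded=(5,4); open=[(4,4) g=2 f=4, (5,3) g=2 f=6, (5,5) g=2 f=6, (6,3) g=1 f=6, (6,5) g=1 f=6, (7,4) g=1 f=6]; closed=[(5,4), (6,4)]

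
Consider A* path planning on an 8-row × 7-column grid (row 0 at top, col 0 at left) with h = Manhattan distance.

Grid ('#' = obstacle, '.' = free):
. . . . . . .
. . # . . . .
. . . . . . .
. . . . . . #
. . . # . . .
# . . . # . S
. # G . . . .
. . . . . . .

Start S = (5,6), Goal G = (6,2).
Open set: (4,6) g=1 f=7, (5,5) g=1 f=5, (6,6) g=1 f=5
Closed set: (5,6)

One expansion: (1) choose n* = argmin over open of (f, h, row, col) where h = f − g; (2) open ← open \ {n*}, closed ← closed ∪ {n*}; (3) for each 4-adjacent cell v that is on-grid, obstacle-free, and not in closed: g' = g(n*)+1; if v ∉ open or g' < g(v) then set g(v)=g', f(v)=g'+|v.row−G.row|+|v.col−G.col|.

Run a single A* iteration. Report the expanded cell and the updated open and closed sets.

step 1: expand (5,5) (f=5, h=4) → closed; open now [(4,5) g=2 f=7, (4,6) g=1 f=7, (6,5) g=2 f=5, (6,6) g=1 f=5]

expanded=(5,5); open=[(4,5) g=2 f=7, (4,6) g=1 f=7, (6,5) g=2 f=5, (6,6) g=1 f=5]; closed=[(5,5), (5,6)]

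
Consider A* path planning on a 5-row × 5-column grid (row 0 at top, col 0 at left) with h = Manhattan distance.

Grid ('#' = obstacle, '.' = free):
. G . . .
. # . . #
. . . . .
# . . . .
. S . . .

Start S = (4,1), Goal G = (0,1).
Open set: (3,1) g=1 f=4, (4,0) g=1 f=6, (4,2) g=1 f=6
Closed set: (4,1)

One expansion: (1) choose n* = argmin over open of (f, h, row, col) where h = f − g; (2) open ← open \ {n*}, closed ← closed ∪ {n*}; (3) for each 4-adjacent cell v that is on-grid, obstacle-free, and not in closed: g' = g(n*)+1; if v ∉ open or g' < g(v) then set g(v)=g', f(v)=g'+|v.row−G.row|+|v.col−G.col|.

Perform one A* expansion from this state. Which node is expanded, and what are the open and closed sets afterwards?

step 1: expand (3,1) (f=4, h=3) → closed; open now [(2,1) g=2 f=4, (3,2) g=2 f=6, (4,0) g=1 f=6, (4,2) g=1 f=6]

expanded=(3,1); open=[(2,1) g=2 f=4, (3,2) g=2 f=6, (4,0) g=1 f=6, (4,2) g=1 f=6]; closed=[(3,1), (4,1)]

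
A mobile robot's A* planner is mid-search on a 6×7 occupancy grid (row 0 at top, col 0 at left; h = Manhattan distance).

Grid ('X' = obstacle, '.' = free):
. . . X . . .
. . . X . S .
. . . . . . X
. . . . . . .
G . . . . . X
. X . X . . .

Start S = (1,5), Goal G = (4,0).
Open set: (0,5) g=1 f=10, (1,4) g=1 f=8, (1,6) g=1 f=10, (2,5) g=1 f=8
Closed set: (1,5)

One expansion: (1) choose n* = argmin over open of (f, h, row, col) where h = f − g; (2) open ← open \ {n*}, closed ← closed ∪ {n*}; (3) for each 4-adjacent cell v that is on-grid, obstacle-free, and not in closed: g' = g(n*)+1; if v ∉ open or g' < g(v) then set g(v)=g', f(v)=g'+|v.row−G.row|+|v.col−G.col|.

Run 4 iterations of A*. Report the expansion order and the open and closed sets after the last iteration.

step 1: expand (1,4) (f=8, h=7) → closed; open now [(0,4) g=2 f=10, (0,5) g=1 f=10, (1,6) g=1 f=10, (2,4) g=2 f=8, (2,5) g=1 f=8]
step 2: expand (2,4) (f=8, h=6) → closed; open now [(0,4) g=2 f=10, (0,5) g=1 f=10, (1,6) g=1 f=10, (2,3) g=3 f=8, (2,5) g=1 f=8, (3,4) g=3 f=8]
step 3: expand (2,3) (f=8, h=5) → closed; open now [(0,4) g=2 f=10, (0,5) g=1 f=10, (1,6) g=1 f=10, (2,2) g=4 f=8, (2,5) g=1 f=8, (3,3) g=4 f=8, (3,4) g=3 f=8]
step 4: expand (2,2) (f=8, h=4) → closed; open now [(0,4) g=2 f=10, (0,5) g=1 f=10, (1,2) g=5 f=10, (1,6) g=1 f=10, (2,1) g=5 f=8, (2,5) g=1 f=8, (3,2) g=5 f=8, (3,3) g=4 f=8, (3,4) g=3 f=8]

order=[(1,4) → (2,4) → (2,3) → (2,2)]; open=[(0,4) g=2 f=10, (0,5) g=1 f=10, (1,2) g=5 f=10, (1,6) g=1 f=10, (2,1) g=5 f=8, (2,5) g=1 f=8, (3,2) g=5 f=8, (3,3) g=4 f=8, (3,4) g=3 f=8]; closed=[(1,4), (1,5), (2,2), (2,3), (2,4)]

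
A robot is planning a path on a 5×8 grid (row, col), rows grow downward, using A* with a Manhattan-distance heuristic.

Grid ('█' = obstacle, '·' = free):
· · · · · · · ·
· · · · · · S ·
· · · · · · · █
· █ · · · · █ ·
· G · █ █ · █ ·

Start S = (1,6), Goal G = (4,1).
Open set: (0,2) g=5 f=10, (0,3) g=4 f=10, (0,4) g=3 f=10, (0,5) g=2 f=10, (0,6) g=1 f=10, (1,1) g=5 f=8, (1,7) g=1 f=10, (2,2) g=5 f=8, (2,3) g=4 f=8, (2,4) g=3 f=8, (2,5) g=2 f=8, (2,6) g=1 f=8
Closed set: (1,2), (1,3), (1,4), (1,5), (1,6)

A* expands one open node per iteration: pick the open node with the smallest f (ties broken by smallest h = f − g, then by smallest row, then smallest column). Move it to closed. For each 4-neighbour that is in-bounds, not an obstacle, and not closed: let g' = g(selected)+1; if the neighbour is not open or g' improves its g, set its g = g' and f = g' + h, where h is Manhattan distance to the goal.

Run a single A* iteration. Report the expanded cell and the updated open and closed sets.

expanded=(1,1); open=[(0,1) g=6 f=10, (0,2) g=5 f=10, (0,3) g=4 f=10, (0,4) g=3 f=10, (0,5) g=2 f=10, (0,6) g=1 f=10, (1,0) g=6 f=10, (1,7) g=1 f=10, (2,1) g=6 f=8, (2,2) g=5 f=8, (2,3) g=4 f=8, (2,4) g=3 f=8, (2,5) g=2 f=8, (2,6) g=1 f=8]; closed=[(1,1), (1,2), (1,3), (1,4), (1,5), (1,6)]

step 1: expand (1,1) (f=8, h=3) → closed; open now [(0,1) g=6 f=10, (0,2) g=5 f=10, (0,3) g=4 f=10, (0,4) g=3 f=10, (0,5) g=2 f=10, (0,6) g=1 f=10, (1,0) g=6 f=10, (1,7) g=1 f=10, (2,1) g=6 f=8, (2,2) g=5 f=8, (2,3) g=4 f=8, (2,4) g=3 f=8, (2,5) g=2 f=8, (2,6) g=1 f=8]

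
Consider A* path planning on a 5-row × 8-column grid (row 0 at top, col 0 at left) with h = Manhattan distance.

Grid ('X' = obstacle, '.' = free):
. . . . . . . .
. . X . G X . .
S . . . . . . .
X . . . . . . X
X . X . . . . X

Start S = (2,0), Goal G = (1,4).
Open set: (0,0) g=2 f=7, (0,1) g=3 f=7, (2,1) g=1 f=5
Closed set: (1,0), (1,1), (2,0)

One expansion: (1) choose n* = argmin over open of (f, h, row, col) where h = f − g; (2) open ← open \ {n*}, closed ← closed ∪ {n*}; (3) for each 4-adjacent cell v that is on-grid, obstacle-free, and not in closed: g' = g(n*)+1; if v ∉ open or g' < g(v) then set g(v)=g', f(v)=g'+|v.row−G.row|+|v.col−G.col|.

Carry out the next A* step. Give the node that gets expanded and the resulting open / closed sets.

expanded=(2,1); open=[(0,0) g=2 f=7, (0,1) g=3 f=7, (2,2) g=2 f=5, (3,1) g=2 f=7]; closed=[(1,0), (1,1), (2,0), (2,1)]

step 1: expand (2,1) (f=5, h=4) → closed; open now [(0,0) g=2 f=7, (0,1) g=3 f=7, (2,2) g=2 f=5, (3,1) g=2 f=7]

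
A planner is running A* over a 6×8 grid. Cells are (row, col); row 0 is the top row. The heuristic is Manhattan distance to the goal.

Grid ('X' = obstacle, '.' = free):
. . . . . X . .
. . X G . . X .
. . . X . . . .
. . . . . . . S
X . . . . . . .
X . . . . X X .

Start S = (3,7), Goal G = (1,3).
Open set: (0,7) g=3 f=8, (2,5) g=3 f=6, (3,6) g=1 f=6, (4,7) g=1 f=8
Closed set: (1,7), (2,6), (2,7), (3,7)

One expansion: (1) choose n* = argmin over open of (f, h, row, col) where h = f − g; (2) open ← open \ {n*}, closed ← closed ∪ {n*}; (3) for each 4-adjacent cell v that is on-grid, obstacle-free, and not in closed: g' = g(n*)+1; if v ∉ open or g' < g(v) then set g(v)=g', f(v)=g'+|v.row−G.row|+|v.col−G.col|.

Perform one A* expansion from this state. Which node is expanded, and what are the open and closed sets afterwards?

expanded=(2,5); open=[(0,7) g=3 f=8, (1,5) g=4 f=6, (2,4) g=4 f=6, (3,5) g=4 f=8, (3,6) g=1 f=6, (4,7) g=1 f=8]; closed=[(1,7), (2,5), (2,6), (2,7), (3,7)]

step 1: expand (2,5) (f=6, h=3) → closed; open now [(0,7) g=3 f=8, (1,5) g=4 f=6, (2,4) g=4 f=6, (3,5) g=4 f=8, (3,6) g=1 f=6, (4,7) g=1 f=8]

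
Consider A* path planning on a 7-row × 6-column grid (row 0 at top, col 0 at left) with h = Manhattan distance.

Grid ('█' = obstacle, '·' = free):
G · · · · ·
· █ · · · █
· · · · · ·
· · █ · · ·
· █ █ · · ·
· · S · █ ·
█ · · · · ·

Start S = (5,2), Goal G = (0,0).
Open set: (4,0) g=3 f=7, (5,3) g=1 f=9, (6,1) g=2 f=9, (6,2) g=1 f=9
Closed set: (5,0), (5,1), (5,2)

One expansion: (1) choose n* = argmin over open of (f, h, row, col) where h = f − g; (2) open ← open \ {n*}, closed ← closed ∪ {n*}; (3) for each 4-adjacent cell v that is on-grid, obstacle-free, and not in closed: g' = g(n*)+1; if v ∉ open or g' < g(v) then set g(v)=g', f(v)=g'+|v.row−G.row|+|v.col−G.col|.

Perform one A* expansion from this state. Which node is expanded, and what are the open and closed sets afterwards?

expanded=(4,0); open=[(3,0) g=4 f=7, (5,3) g=1 f=9, (6,1) g=2 f=9, (6,2) g=1 f=9]; closed=[(4,0), (5,0), (5,1), (5,2)]

step 1: expand (4,0) (f=7, h=4) → closed; open now [(3,0) g=4 f=7, (5,3) g=1 f=9, (6,1) g=2 f=9, (6,2) g=1 f=9]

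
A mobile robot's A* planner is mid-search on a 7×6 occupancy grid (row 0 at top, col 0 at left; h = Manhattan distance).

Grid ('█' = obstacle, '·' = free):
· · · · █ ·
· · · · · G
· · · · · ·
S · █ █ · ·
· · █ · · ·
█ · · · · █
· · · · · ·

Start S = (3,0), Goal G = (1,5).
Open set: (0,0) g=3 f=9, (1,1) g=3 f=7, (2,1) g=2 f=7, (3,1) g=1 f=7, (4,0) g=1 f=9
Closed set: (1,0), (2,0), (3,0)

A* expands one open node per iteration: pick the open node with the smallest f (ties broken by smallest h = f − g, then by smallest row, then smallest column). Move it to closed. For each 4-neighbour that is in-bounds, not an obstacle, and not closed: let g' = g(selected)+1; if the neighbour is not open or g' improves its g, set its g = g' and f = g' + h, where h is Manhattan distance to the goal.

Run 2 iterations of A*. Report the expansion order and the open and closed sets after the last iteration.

order=[(1,1) → (1,2)]; open=[(0,0) g=3 f=9, (0,1) g=4 f=9, (0,2) g=5 f=9, (1,3) g=5 f=7, (2,1) g=2 f=7, (2,2) g=5 f=9, (3,1) g=1 f=7, (4,0) g=1 f=9]; closed=[(1,0), (1,1), (1,2), (2,0), (3,0)]

step 1: expand (1,1) (f=7, h=4) → closed; open now [(0,0) g=3 f=9, (0,1) g=4 f=9, (1,2) g=4 f=7, (2,1) g=2 f=7, (3,1) g=1 f=7, (4,0) g=1 f=9]
step 2: expand (1,2) (f=7, h=3) → closed; open now [(0,0) g=3 f=9, (0,1) g=4 f=9, (0,2) g=5 f=9, (1,3) g=5 f=7, (2,1) g=2 f=7, (2,2) g=5 f=9, (3,1) g=1 f=7, (4,0) g=1 f=9]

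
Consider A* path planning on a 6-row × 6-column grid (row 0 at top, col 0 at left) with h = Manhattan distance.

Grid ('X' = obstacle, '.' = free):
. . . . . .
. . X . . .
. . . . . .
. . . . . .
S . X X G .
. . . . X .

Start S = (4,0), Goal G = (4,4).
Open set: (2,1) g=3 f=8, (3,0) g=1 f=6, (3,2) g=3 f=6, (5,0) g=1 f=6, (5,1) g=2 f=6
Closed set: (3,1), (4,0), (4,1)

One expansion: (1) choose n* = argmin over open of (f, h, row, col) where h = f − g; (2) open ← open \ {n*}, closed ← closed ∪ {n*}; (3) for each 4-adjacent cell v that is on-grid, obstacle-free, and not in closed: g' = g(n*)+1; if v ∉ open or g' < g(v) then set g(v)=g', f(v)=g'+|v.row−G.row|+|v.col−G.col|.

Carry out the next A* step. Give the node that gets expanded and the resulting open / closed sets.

step 1: expand (3,2) (f=6, h=3) → closed; open now [(2,1) g=3 f=8, (2,2) g=4 f=8, (3,0) g=1 f=6, (3,3) g=4 f=6, (5,0) g=1 f=6, (5,1) g=2 f=6]

expanded=(3,2); open=[(2,1) g=3 f=8, (2,2) g=4 f=8, (3,0) g=1 f=6, (3,3) g=4 f=6, (5,0) g=1 f=6, (5,1) g=2 f=6]; closed=[(3,1), (3,2), (4,0), (4,1)]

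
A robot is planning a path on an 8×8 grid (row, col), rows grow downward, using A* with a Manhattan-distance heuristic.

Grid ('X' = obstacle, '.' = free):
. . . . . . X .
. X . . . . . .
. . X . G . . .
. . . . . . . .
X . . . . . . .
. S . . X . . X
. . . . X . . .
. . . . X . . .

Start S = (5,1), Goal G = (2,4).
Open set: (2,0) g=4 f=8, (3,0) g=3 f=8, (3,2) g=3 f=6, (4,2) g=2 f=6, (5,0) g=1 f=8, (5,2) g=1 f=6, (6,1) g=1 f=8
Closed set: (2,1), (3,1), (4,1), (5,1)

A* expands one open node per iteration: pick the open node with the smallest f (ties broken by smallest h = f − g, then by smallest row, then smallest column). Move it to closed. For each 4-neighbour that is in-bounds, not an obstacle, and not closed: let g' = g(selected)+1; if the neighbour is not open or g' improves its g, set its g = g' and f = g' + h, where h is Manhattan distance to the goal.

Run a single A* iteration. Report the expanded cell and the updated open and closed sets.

expanded=(3,2); open=[(2,0) g=4 f=8, (3,0) g=3 f=8, (3,3) g=4 f=6, (4,2) g=2 f=6, (5,0) g=1 f=8, (5,2) g=1 f=6, (6,1) g=1 f=8]; closed=[(2,1), (3,1), (3,2), (4,1), (5,1)]

step 1: expand (3,2) (f=6, h=3) → closed; open now [(2,0) g=4 f=8, (3,0) g=3 f=8, (3,3) g=4 f=6, (4,2) g=2 f=6, (5,0) g=1 f=8, (5,2) g=1 f=6, (6,1) g=1 f=8]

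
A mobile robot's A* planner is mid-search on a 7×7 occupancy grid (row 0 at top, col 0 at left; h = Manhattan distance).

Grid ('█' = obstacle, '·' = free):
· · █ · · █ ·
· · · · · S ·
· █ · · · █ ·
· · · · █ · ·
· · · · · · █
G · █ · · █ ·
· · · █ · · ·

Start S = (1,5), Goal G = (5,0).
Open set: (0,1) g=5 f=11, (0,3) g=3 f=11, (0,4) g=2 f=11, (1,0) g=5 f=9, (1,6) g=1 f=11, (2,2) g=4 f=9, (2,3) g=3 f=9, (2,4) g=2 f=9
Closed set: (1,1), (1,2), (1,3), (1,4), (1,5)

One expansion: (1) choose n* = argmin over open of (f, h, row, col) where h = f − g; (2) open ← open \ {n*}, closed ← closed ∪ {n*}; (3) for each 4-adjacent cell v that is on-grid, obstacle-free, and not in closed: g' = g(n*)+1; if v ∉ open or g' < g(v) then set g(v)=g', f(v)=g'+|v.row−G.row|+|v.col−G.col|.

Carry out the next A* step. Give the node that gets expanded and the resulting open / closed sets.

expanded=(1,0); open=[(0,0) g=6 f=11, (0,1) g=5 f=11, (0,3) g=3 f=11, (0,4) g=2 f=11, (1,6) g=1 f=11, (2,0) g=6 f=9, (2,2) g=4 f=9, (2,3) g=3 f=9, (2,4) g=2 f=9]; closed=[(1,0), (1,1), (1,2), (1,3), (1,4), (1,5)]

step 1: expand (1,0) (f=9, h=4) → closed; open now [(0,0) g=6 f=11, (0,1) g=5 f=11, (0,3) g=3 f=11, (0,4) g=2 f=11, (1,6) g=1 f=11, (2,0) g=6 f=9, (2,2) g=4 f=9, (2,3) g=3 f=9, (2,4) g=2 f=9]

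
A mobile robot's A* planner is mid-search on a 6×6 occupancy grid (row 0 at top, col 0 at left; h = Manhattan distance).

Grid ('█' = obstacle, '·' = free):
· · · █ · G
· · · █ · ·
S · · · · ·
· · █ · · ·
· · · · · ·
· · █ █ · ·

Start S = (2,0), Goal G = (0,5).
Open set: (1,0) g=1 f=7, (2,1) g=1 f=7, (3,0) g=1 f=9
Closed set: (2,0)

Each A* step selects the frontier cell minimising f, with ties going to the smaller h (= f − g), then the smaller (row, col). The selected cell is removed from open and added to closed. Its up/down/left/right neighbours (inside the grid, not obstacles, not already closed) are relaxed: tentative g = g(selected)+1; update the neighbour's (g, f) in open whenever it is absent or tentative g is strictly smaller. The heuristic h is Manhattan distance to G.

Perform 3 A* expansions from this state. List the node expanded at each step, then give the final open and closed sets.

step 1: expand (1,0) (f=7, h=6) → closed; open now [(0,0) g=2 f=7, (1,1) g=2 f=7, (2,1) g=1 f=7, (3,0) g=1 f=9]
step 2: expand (0,0) (f=7, h=5) → closed; open now [(0,1) g=3 f=7, (1,1) g=2 f=7, (2,1) g=1 f=7, (3,0) g=1 f=9]
step 3: expand (0,1) (f=7, h=4) → closed; open now [(0,2) g=4 f=7, (1,1) g=2 f=7, (2,1) g=1 f=7, (3,0) g=1 f=9]

order=[(1,0) → (0,0) → (0,1)]; open=[(0,2) g=4 f=7, (1,1) g=2 f=7, (2,1) g=1 f=7, (3,0) g=1 f=9]; closed=[(0,0), (0,1), (1,0), (2,0)]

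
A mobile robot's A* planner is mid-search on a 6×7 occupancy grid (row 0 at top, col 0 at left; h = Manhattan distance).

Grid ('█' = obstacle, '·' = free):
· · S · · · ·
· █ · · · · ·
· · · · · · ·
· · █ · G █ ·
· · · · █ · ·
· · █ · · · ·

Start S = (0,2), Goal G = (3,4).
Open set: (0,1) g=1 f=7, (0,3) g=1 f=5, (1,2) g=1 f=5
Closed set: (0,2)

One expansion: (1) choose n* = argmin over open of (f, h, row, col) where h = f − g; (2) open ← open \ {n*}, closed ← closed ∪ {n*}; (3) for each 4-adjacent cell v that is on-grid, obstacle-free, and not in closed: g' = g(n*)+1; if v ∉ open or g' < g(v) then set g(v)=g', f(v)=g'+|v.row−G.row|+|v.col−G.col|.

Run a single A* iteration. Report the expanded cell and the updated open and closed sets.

step 1: expand (0,3) (f=5, h=4) → closed; open now [(0,1) g=1 f=7, (0,4) g=2 f=5, (1,2) g=1 f=5, (1,3) g=2 f=5]

expanded=(0,3); open=[(0,1) g=1 f=7, (0,4) g=2 f=5, (1,2) g=1 f=5, (1,3) g=2 f=5]; closed=[(0,2), (0,3)]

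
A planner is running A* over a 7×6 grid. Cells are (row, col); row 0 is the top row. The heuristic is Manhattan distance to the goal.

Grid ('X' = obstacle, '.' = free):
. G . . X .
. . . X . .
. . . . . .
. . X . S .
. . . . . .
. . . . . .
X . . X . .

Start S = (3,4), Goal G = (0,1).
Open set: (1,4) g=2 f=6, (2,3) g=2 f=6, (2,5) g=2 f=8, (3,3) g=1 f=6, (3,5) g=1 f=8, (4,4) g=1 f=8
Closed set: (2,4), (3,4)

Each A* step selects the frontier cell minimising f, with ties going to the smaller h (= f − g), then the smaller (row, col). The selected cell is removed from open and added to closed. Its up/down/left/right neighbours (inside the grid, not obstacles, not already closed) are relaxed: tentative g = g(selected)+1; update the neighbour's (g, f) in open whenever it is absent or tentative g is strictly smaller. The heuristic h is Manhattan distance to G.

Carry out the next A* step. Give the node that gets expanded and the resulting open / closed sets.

step 1: expand (1,4) (f=6, h=4) → closed; open now [(1,5) g=3 f=8, (2,3) g=2 f=6, (2,5) g=2 f=8, (3,3) g=1 f=6, (3,5) g=1 f=8, (4,4) g=1 f=8]

expanded=(1,4); open=[(1,5) g=3 f=8, (2,3) g=2 f=6, (2,5) g=2 f=8, (3,3) g=1 f=6, (3,5) g=1 f=8, (4,4) g=1 f=8]; closed=[(1,4), (2,4), (3,4)]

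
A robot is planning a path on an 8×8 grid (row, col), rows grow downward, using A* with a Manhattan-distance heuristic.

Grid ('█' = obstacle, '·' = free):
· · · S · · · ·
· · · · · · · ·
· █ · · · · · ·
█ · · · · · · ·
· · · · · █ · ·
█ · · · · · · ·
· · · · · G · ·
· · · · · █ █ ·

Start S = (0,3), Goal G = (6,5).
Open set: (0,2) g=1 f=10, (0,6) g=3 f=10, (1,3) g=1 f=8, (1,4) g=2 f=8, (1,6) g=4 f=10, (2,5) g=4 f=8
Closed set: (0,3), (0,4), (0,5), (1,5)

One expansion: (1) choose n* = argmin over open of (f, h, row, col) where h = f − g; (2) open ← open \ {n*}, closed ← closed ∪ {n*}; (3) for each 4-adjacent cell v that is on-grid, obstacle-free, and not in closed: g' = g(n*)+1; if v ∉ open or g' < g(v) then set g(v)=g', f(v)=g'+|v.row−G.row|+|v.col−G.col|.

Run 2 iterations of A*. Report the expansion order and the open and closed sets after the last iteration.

order=[(2,5) → (3,5)]; open=[(0,2) g=1 f=10, (0,6) g=3 f=10, (1,3) g=1 f=8, (1,4) g=2 f=8, (1,6) g=4 f=10, (2,4) g=5 f=10, (2,6) g=5 f=10, (3,4) g=6 f=10, (3,6) g=6 f=10]; closed=[(0,3), (0,4), (0,5), (1,5), (2,5), (3,5)]

step 1: expand (2,5) (f=8, h=4) → closed; open now [(0,2) g=1 f=10, (0,6) g=3 f=10, (1,3) g=1 f=8, (1,4) g=2 f=8, (1,6) g=4 f=10, (2,4) g=5 f=10, (2,6) g=5 f=10, (3,5) g=5 f=8]
step 2: expand (3,5) (f=8, h=3) → closed; open now [(0,2) g=1 f=10, (0,6) g=3 f=10, (1,3) g=1 f=8, (1,4) g=2 f=8, (1,6) g=4 f=10, (2,4) g=5 f=10, (2,6) g=5 f=10, (3,4) g=6 f=10, (3,6) g=6 f=10]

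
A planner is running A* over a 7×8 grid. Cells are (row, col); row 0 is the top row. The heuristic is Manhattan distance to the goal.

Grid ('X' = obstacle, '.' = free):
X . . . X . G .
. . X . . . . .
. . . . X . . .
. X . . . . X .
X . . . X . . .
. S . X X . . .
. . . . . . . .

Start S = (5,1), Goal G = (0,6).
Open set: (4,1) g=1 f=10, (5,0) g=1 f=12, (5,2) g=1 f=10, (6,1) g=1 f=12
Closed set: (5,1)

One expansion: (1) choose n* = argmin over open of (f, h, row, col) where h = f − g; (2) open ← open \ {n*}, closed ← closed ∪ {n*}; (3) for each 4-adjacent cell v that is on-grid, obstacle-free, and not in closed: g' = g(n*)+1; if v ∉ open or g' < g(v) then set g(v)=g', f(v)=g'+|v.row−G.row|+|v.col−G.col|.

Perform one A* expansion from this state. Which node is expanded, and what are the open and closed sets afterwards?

step 1: expand (4,1) (f=10, h=9) → closed; open now [(4,2) g=2 f=10, (5,0) g=1 f=12, (5,2) g=1 f=10, (6,1) g=1 f=12]

expanded=(4,1); open=[(4,2) g=2 f=10, (5,0) g=1 f=12, (5,2) g=1 f=10, (6,1) g=1 f=12]; closed=[(4,1), (5,1)]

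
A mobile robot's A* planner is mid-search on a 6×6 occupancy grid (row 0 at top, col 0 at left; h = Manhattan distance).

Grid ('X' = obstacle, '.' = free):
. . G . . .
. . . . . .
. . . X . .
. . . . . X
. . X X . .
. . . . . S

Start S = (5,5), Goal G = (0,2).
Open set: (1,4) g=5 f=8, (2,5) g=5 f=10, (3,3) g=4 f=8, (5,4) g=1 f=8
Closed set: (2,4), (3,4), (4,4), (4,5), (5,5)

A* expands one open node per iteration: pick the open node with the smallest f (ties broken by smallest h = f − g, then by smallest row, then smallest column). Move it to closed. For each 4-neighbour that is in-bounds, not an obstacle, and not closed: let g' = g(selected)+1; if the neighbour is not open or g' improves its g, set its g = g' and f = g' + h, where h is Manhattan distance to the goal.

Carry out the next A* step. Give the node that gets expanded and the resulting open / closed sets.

step 1: expand (1,4) (f=8, h=3) → closed; open now [(0,4) g=6 f=8, (1,3) g=6 f=8, (1,5) g=6 f=10, (2,5) g=5 f=10, (3,3) g=4 f=8, (5,4) g=1 f=8]

expanded=(1,4); open=[(0,4) g=6 f=8, (1,3) g=6 f=8, (1,5) g=6 f=10, (2,5) g=5 f=10, (3,3) g=4 f=8, (5,4) g=1 f=8]; closed=[(1,4), (2,4), (3,4), (4,4), (4,5), (5,5)]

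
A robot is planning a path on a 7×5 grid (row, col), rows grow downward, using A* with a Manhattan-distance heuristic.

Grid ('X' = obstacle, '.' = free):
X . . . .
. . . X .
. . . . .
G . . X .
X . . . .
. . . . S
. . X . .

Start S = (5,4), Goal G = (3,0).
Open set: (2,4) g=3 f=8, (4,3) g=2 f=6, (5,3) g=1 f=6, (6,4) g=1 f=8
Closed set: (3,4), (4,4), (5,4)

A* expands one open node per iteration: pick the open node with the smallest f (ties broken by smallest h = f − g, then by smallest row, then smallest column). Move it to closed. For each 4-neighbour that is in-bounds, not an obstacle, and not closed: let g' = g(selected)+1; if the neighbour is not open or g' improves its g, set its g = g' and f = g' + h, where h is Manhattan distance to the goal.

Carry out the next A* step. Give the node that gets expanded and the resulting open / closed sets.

step 1: expand (4,3) (f=6, h=4) → closed; open now [(2,4) g=3 f=8, (4,2) g=3 f=6, (5,3) g=1 f=6, (6,4) g=1 f=8]

expanded=(4,3); open=[(2,4) g=3 f=8, (4,2) g=3 f=6, (5,3) g=1 f=6, (6,4) g=1 f=8]; closed=[(3,4), (4,3), (4,4), (5,4)]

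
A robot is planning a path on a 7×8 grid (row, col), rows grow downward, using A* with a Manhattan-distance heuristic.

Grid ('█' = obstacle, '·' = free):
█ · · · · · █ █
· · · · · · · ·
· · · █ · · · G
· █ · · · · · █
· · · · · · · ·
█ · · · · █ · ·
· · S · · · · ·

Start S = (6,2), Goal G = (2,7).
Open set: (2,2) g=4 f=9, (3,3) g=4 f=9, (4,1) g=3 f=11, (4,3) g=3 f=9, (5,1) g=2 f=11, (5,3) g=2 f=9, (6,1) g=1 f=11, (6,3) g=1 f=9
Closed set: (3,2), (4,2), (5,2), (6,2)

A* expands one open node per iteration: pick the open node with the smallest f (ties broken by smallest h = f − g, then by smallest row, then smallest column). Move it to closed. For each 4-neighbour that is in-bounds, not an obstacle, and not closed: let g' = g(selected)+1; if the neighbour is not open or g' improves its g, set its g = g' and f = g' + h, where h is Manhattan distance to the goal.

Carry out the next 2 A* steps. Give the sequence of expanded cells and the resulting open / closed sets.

order=[(2,2) → (3,3)]; open=[(1,2) g=5 f=11, (2,1) g=5 f=11, (3,4) g=5 f=9, (4,1) g=3 f=11, (4,3) g=3 f=9, (5,1) g=2 f=11, (5,3) g=2 f=9, (6,1) g=1 f=11, (6,3) g=1 f=9]; closed=[(2,2), (3,2), (3,3), (4,2), (5,2), (6,2)]

step 1: expand (2,2) (f=9, h=5) → closed; open now [(1,2) g=5 f=11, (2,1) g=5 f=11, (3,3) g=4 f=9, (4,1) g=3 f=11, (4,3) g=3 f=9, (5,1) g=2 f=11, (5,3) g=2 f=9, (6,1) g=1 f=11, (6,3) g=1 f=9]
step 2: expand (3,3) (f=9, h=5) → closed; open now [(1,2) g=5 f=11, (2,1) g=5 f=11, (3,4) g=5 f=9, (4,1) g=3 f=11, (4,3) g=3 f=9, (5,1) g=2 f=11, (5,3) g=2 f=9, (6,1) g=1 f=11, (6,3) g=1 f=9]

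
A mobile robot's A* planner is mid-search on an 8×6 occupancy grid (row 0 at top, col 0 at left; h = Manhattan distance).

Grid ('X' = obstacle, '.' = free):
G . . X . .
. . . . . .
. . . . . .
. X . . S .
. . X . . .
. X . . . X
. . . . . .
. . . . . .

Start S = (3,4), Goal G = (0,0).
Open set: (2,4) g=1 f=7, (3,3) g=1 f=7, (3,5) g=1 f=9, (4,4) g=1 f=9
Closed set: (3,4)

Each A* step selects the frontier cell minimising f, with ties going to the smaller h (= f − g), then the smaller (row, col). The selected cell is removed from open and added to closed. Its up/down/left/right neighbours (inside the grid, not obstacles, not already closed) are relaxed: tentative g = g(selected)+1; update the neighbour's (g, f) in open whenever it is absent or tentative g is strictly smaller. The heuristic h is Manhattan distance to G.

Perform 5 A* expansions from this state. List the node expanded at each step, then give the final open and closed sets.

order=[(2,4) → (1,4) → (0,4) → (1,3) → (1,2)]; open=[(0,2) g=5 f=7, (0,5) g=4 f=9, (1,1) g=5 f=7, (1,5) g=3 f=9, (2,2) g=5 f=9, (2,3) g=2 f=7, (2,5) g=2 f=9, (3,3) g=1 f=7, (3,5) g=1 f=9, (4,4) g=1 f=9]; closed=[(0,4), (1,2), (1,3), (1,4), (2,4), (3,4)]

step 1: expand (2,4) (f=7, h=6) → closed; open now [(1,4) g=2 f=7, (2,3) g=2 f=7, (2,5) g=2 f=9, (3,3) g=1 f=7, (3,5) g=1 f=9, (4,4) g=1 f=9]
step 2: expand (1,4) (f=7, h=5) → closed; open now [(0,4) g=3 f=7, (1,3) g=3 f=7, (1,5) g=3 f=9, (2,3) g=2 f=7, (2,5) g=2 f=9, (3,3) g=1 f=7, (3,5) g=1 f=9, (4,4) g=1 f=9]
step 3: expand (0,4) (f=7, h=4) → closed; open now [(0,5) g=4 f=9, (1,3) g=3 f=7, (1,5) g=3 f=9, (2,3) g=2 f=7, (2,5) g=2 f=9, (3,3) g=1 f=7, (3,5) g=1 f=9, (4,4) g=1 f=9]
step 4: expand (1,3) (f=7, h=4) → closed; open now [(0,5) g=4 f=9, (1,2) g=4 f=7, (1,5) g=3 f=9, (2,3) g=2 f=7, (2,5) g=2 f=9, (3,3) g=1 f=7, (3,5) g=1 f=9, (4,4) g=1 f=9]
step 5: expand (1,2) (f=7, h=3) → closed; open now [(0,2) g=5 f=7, (0,5) g=4 f=9, (1,1) g=5 f=7, (1,5) g=3 f=9, (2,2) g=5 f=9, (2,3) g=2 f=7, (2,5) g=2 f=9, (3,3) g=1 f=7, (3,5) g=1 f=9, (4,4) g=1 f=9]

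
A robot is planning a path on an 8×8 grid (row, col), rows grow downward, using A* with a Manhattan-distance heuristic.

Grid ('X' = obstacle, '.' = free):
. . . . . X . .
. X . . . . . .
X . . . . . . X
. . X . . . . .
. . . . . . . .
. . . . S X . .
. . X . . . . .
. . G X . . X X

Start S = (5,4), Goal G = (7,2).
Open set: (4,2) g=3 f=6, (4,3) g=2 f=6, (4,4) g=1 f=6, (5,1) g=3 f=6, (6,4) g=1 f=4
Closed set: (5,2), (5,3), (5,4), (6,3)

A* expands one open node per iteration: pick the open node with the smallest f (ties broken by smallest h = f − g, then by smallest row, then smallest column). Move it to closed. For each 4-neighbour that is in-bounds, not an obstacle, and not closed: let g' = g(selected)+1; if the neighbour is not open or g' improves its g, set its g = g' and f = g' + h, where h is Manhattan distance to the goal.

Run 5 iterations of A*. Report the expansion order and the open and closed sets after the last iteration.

step 1: expand (6,4) (f=4, h=3) → closed; open now [(4,2) g=3 f=6, (4,3) g=2 f=6, (4,4) g=1 f=6, (5,1) g=3 f=6, (6,5) g=2 f=6, (7,4) g=2 f=4]
step 2: expand (7,4) (f=4, h=2) → closed; open now [(4,2) g=3 f=6, (4,3) g=2 f=6, (4,4) g=1 f=6, (5,1) g=3 f=6, (6,5) g=2 f=6, (7,5) g=3 f=6]
step 3: expand (4,2) (f=6, h=3) → closed; open now [(4,1) g=4 f=8, (4,3) g=2 f=6, (4,4) g=1 f=6, (5,1) g=3 f=6, (6,5) g=2 f=6, (7,5) g=3 f=6]
step 4: expand (5,1) (f=6, h=3) → closed; open now [(4,1) g=4 f=8, (4,3) g=2 f=6, (4,4) g=1 f=6, (5,0) g=4 f=8, (6,1) g=4 f=6, (6,5) g=2 f=6, (7,5) g=3 f=6]
step 5: expand (6,1) (f=6, h=2) → closed; open now [(4,1) g=4 f=8, (4,3) g=2 f=6, (4,4) g=1 f=6, (5,0) g=4 f=8, (6,0) g=5 f=8, (6,5) g=2 f=6, (7,1) g=5 f=6, (7,5) g=3 f=6]

order=[(6,4) → (7,4) → (4,2) → (5,1) → (6,1)]; open=[(4,1) g=4 f=8, (4,3) g=2 f=6, (4,4) g=1 f=6, (5,0) g=4 f=8, (6,0) g=5 f=8, (6,5) g=2 f=6, (7,1) g=5 f=6, (7,5) g=3 f=6]; closed=[(4,2), (5,1), (5,2), (5,3), (5,4), (6,1), (6,3), (6,4), (7,4)]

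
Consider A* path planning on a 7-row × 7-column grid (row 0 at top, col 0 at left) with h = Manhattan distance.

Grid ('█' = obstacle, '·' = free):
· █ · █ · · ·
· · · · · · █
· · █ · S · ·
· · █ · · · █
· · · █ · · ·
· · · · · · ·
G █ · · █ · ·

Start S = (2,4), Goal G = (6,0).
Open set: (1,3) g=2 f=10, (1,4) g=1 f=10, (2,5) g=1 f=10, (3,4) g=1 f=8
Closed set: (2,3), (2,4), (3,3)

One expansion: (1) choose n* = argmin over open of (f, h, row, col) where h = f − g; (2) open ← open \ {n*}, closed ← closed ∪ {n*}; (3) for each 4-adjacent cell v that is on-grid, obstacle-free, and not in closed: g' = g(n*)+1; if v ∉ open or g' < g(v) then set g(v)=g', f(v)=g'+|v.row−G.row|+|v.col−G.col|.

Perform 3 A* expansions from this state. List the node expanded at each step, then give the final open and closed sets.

order=[(3,4) → (4,4) → (5,4)]; open=[(1,3) g=2 f=10, (1,4) g=1 f=10, (2,5) g=1 f=10, (3,5) g=2 f=10, (4,5) g=3 f=10, (5,3) g=4 f=8, (5,5) g=4 f=10]; closed=[(2,3), (2,4), (3,3), (3,4), (4,4), (5,4)]

step 1: expand (3,4) (f=8, h=7) → closed; open now [(1,3) g=2 f=10, (1,4) g=1 f=10, (2,5) g=1 f=10, (3,5) g=2 f=10, (4,4) g=2 f=8]
step 2: expand (4,4) (f=8, h=6) → closed; open now [(1,3) g=2 f=10, (1,4) g=1 f=10, (2,5) g=1 f=10, (3,5) g=2 f=10, (4,5) g=3 f=10, (5,4) g=3 f=8]
step 3: expand (5,4) (f=8, h=5) → closed; open now [(1,3) g=2 f=10, (1,4) g=1 f=10, (2,5) g=1 f=10, (3,5) g=2 f=10, (4,5) g=3 f=10, (5,3) g=4 f=8, (5,5) g=4 f=10]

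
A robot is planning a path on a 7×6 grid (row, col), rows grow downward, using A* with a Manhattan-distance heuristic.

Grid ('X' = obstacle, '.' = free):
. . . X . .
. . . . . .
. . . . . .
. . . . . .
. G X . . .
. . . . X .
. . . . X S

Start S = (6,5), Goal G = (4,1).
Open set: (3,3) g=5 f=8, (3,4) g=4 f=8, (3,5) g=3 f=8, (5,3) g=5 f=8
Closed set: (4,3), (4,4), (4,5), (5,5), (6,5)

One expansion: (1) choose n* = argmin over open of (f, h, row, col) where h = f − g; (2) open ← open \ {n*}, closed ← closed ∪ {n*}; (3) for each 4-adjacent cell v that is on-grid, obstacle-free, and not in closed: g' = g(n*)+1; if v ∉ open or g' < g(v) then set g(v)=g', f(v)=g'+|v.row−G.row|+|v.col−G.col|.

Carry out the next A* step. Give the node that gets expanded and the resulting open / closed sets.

step 1: expand (3,3) (f=8, h=3) → closed; open now [(2,3) g=6 f=10, (3,2) g=6 f=8, (3,4) g=4 f=8, (3,5) g=3 f=8, (5,3) g=5 f=8]

expanded=(3,3); open=[(2,3) g=6 f=10, (3,2) g=6 f=8, (3,4) g=4 f=8, (3,5) g=3 f=8, (5,3) g=5 f=8]; closed=[(3,3), (4,3), (4,4), (4,5), (5,5), (6,5)]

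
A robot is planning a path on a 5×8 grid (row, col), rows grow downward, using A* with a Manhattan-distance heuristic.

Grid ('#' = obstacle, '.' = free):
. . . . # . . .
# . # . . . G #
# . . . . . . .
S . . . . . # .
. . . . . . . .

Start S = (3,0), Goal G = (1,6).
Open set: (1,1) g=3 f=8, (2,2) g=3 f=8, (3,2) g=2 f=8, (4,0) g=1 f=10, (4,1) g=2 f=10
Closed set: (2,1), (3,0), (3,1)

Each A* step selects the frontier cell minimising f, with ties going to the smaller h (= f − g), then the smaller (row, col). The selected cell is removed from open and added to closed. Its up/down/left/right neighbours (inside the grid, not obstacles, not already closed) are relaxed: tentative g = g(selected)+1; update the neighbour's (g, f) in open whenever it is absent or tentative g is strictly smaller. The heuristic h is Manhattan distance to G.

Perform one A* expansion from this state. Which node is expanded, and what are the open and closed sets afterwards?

step 1: expand (1,1) (f=8, h=5) → closed; open now [(0,1) g=4 f=10, (2,2) g=3 f=8, (3,2) g=2 f=8, (4,0) g=1 f=10, (4,1) g=2 f=10]

expanded=(1,1); open=[(0,1) g=4 f=10, (2,2) g=3 f=8, (3,2) g=2 f=8, (4,0) g=1 f=10, (4,1) g=2 f=10]; closed=[(1,1), (2,1), (3,0), (3,1)]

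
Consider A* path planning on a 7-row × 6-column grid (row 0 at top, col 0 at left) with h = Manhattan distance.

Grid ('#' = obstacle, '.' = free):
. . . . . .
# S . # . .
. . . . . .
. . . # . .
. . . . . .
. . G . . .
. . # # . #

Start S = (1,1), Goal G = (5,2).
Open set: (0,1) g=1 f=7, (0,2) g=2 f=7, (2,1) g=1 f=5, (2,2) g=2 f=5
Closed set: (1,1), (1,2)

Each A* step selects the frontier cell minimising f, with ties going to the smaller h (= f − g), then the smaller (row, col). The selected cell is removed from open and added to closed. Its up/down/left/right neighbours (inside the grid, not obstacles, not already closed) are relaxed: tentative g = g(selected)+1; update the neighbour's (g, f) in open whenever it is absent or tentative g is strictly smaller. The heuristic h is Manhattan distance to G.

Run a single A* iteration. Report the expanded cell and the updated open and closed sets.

expanded=(2,2); open=[(0,1) g=1 f=7, (0,2) g=2 f=7, (2,1) g=1 f=5, (2,3) g=3 f=7, (3,2) g=3 f=5]; closed=[(1,1), (1,2), (2,2)]

step 1: expand (2,2) (f=5, h=3) → closed; open now [(0,1) g=1 f=7, (0,2) g=2 f=7, (2,1) g=1 f=5, (2,3) g=3 f=7, (3,2) g=3 f=5]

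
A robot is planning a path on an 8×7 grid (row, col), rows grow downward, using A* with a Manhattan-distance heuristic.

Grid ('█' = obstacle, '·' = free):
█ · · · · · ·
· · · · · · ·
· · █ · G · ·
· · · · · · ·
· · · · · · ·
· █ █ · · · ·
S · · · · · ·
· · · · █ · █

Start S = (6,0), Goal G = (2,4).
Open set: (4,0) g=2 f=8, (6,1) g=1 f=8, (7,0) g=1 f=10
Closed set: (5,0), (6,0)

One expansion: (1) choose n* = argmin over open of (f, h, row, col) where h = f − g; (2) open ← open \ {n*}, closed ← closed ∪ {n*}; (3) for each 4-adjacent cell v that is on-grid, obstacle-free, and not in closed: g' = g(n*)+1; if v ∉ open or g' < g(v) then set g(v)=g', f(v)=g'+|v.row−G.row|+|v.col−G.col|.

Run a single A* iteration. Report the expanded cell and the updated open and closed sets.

step 1: expand (4,0) (f=8, h=6) → closed; open now [(3,0) g=3 f=8, (4,1) g=3 f=8, (6,1) g=1 f=8, (7,0) g=1 f=10]

expanded=(4,0); open=[(3,0) g=3 f=8, (4,1) g=3 f=8, (6,1) g=1 f=8, (7,0) g=1 f=10]; closed=[(4,0), (5,0), (6,0)]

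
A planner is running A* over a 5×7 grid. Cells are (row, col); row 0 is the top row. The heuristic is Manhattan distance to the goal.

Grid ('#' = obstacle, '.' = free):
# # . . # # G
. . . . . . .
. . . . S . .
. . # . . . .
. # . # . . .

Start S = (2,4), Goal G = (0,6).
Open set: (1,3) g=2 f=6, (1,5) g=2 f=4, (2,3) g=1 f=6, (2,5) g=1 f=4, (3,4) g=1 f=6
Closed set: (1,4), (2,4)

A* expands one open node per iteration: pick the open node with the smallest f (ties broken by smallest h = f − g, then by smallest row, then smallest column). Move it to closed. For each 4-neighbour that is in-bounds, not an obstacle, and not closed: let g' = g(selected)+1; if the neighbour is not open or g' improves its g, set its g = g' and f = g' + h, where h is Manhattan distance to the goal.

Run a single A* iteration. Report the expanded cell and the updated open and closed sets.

step 1: expand (1,5) (f=4, h=2) → closed; open now [(1,3) g=2 f=6, (1,6) g=3 f=4, (2,3) g=1 f=6, (2,5) g=1 f=4, (3,4) g=1 f=6]

expanded=(1,5); open=[(1,3) g=2 f=6, (1,6) g=3 f=4, (2,3) g=1 f=6, (2,5) g=1 f=4, (3,4) g=1 f=6]; closed=[(1,4), (1,5), (2,4)]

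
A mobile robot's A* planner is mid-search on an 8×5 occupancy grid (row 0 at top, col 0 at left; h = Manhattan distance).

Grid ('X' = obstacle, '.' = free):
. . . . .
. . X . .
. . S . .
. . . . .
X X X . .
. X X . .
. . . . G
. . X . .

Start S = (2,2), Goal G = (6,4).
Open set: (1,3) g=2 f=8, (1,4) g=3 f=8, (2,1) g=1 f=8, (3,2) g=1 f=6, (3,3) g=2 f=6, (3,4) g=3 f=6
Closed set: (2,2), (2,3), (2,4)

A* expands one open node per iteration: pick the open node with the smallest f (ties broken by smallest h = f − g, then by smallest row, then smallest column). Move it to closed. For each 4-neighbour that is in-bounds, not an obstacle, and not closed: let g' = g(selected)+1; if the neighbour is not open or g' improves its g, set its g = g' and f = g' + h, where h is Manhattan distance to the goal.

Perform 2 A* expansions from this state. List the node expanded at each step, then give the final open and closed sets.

step 1: expand (3,4) (f=6, h=3) → closed; open now [(1,3) g=2 f=8, (1,4) g=3 f=8, (2,1) g=1 f=8, (3,2) g=1 f=6, (3,3) g=2 f=6, (4,4) g=4 f=6]
step 2: expand (4,4) (f=6, h=2) → closed; open now [(1,3) g=2 f=8, (1,4) g=3 f=8, (2,1) g=1 f=8, (3,2) g=1 f=6, (3,3) g=2 f=6, (4,3) g=5 f=8, (5,4) g=5 f=6]

order=[(3,4) → (4,4)]; open=[(1,3) g=2 f=8, (1,4) g=3 f=8, (2,1) g=1 f=8, (3,2) g=1 f=6, (3,3) g=2 f=6, (4,3) g=5 f=8, (5,4) g=5 f=6]; closed=[(2,2), (2,3), (2,4), (3,4), (4,4)]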